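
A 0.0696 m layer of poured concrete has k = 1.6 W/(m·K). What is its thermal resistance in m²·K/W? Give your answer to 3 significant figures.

R = L/k = 0.0696/1.6 = 0.0435 m²·K/W

0.0435 m²·K/W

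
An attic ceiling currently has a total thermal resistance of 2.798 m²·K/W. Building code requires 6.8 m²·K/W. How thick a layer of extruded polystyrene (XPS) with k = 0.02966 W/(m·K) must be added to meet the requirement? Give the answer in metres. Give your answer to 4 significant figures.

ΔR = 6.8 − 2.798 = 4.002 m²·K/W
L = ΔR × k = 4.002 × 0.02966 = 0.1187 m

0.1187 m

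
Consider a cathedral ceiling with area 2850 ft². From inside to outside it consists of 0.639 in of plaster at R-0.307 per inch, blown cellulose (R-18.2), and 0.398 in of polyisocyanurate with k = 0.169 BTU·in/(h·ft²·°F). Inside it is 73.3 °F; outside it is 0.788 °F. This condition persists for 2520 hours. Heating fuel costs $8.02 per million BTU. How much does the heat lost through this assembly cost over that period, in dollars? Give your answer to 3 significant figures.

201 dollars

0.639 × 0.307 = 0.1962
0.398/0.169 = 2.355
R_total = 0.1962 + 18.2 + 2.355 = 20.75 ft²·°F·h/BTU
Q = 2850 × (73.3 − 0.788) / 20.75 = 9959 BTU/h
E = 9959 × 2520 = 25100000 BTU
Cost = 25100000/10⁶ × 8.02 = $201.3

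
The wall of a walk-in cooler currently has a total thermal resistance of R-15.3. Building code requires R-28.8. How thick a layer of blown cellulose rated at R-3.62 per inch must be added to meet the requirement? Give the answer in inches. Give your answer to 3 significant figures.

3.73 in

ΔR = 28.8 − 15.3 = 13.5 ft²·°F·h/BTU
L = ΔR / (R/in) = 13.5/3.62 = 3.729 in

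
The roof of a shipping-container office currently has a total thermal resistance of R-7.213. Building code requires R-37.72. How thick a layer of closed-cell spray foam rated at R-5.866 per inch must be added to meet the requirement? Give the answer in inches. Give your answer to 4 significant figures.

ΔR = 37.72 − 7.213 = 30.507 ft²·°F·h/BTU
L = ΔR / (R/in) = 30.507/5.866 = 5.2006 in

5.201 in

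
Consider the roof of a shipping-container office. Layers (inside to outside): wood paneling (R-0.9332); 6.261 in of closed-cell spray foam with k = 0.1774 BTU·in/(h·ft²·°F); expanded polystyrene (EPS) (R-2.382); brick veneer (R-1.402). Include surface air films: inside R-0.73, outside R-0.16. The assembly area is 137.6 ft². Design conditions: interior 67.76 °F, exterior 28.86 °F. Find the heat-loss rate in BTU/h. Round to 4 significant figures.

130.9 BTU/h

6.261/0.1774 = 35.293
R_total = 0.73 + 0.9332 + 35.293 + 2.382 + 1.402 + 0.16 = 40.9 ft²·°F·h/BTU
Q = A·ΔT/R = 137.6 × (67.76 − 28.86) / 40.9 = 130.87 BTU/h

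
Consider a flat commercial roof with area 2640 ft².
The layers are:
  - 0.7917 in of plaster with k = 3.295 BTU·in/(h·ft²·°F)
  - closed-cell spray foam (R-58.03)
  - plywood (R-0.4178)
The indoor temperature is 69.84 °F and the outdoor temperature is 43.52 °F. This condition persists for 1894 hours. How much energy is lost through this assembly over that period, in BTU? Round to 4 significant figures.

2242000 BTU

0.7917/3.295 = 0.24027
R_total = 0.24027 + 58.03 + 0.4178 = 58.688 ft²·°F·h/BTU
Q = 2640 × (69.84 − 43.52) / 58.688 = 1184 BTU/h
E = 1184 × 1894 = 2242400 BTU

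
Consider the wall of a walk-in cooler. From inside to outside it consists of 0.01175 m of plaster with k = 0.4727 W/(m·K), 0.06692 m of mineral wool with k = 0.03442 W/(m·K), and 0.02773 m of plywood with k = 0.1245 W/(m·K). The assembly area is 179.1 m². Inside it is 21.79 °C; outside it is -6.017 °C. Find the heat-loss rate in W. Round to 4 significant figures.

2272 W

0.01175/0.4727 = 0.024857
0.06692/0.03442 = 1.9442
0.02773/0.1245 = 0.22273
R_total = 0.024857 + 1.9442 + 0.22273 = 2.1918 m²·K/W
Q = A·ΔT/R = 179.1 × (21.79 − (-6.017)) / 2.1918 = 2272.2 W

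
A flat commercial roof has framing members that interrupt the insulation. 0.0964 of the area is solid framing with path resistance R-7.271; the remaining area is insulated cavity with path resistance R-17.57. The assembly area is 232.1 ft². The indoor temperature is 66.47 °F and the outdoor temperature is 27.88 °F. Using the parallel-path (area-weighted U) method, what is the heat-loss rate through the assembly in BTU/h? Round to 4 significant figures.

579.4 BTU/h

U_eff = 0.9036/17.57 + 0.0964/7.271 = 0.051429 + 0.013258 = 0.064687
R_eff = 1/U_eff = 15.459 ft²·°F·h/BTU
Q = 232.1 × (66.47 − 27.88) / 15.459 = 579.38 BTU/h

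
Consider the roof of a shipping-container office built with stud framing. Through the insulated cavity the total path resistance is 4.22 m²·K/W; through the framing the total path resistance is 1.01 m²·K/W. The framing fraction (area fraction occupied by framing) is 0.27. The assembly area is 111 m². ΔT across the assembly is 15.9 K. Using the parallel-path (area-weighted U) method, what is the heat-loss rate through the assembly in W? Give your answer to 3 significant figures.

U_eff = 0.73/4.22 + 0.27/1.01 = 0.173 + 0.2673 = 0.4403
R_eff = 1/U_eff = 2.271 m²·K/W
Q = 111 × 15.9 / 2.271 = 777.1 W

777 W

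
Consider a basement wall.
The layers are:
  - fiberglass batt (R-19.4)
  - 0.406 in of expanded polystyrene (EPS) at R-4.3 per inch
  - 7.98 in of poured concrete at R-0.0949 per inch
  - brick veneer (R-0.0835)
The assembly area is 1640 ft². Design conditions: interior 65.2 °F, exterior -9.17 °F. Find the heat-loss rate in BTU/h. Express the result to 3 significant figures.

5550 BTU/h

0.406 × 4.3 = 1.746
7.98 × 0.0949 = 0.7573
R_total = 19.4 + 1.746 + 0.7573 + 0.0835 = 21.99 ft²·°F·h/BTU
Q = A·ΔT/R = 1640 × (65.2 − (-9.17)) / 21.99 = 5547 BTU/h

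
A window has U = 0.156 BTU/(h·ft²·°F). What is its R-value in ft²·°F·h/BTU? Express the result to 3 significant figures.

6.41 ft²·°F·h/BTU

R = 1/U = 1/0.156 = 6.41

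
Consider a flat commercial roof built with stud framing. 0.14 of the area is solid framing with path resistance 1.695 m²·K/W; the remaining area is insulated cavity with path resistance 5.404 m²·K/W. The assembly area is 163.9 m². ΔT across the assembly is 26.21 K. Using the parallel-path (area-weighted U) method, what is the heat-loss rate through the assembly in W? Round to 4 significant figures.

1038 W

U_eff = 0.86/5.404 + 0.14/1.695 = 0.15914 + 0.082596 = 0.24174
R_eff = 1/U_eff = 4.1367 m²·K/W
Q = 163.9 × 26.21 / 4.1367 = 1038.5 W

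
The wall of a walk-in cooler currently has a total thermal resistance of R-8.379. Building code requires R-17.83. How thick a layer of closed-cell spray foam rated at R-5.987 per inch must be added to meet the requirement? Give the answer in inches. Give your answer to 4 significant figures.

ΔR = 17.83 − 8.379 = 9.451 ft²·°F·h/BTU
L = ΔR / (R/in) = 9.451/5.987 = 1.5786 in

1.579 in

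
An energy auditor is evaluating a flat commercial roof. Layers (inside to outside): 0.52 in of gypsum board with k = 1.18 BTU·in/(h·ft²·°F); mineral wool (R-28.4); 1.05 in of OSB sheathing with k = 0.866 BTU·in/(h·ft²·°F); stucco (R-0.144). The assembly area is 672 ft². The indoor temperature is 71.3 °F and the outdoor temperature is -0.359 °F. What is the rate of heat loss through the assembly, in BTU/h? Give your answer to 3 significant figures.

0.52/1.18 = 0.4407
1.05/0.866 = 1.212
R_total = 0.4407 + 28.4 + 1.212 + 0.144 = 30.2 ft²·°F·h/BTU
Q = A·ΔT/R = 672 × (71.3 − (-0.359)) / 30.2 = 1595 BTU/h

1590 BTU/h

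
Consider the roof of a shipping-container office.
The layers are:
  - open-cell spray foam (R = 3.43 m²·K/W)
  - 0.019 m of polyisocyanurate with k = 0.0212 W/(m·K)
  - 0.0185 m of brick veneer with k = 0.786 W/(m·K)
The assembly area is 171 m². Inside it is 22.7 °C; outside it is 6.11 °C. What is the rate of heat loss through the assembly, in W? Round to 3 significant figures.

652 W

0.019/0.0212 = 0.8962
0.0185/0.786 = 0.02354
R_total = 3.43 + 0.8962 + 0.02354 = 4.35 m²·K/W
Q = A·ΔT/R = 171 × (22.7 − 6.11) / 4.35 = 652.2 W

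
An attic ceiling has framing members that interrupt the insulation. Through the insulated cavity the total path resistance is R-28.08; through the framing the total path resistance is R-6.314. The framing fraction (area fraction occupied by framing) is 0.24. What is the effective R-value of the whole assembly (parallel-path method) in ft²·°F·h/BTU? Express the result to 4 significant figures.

15.37 ft²·°F·h/BTU

U_eff = 0.76/28.08 + 0.24/6.314 = 0.027066 + 0.038011 = 0.065076
R_eff = 1/U_eff = 15.367 ft²·°F·h/BTU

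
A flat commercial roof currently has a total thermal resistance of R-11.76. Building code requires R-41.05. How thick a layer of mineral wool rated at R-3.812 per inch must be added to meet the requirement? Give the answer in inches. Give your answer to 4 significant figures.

7.684 in

ΔR = 41.05 − 11.76 = 29.29 ft²·°F·h/BTU
L = ΔR / (R/in) = 29.29/3.812 = 7.6836 in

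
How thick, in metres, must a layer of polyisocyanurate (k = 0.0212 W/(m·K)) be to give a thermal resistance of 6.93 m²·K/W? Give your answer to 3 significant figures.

L = R·k = 6.93 × 0.0212 = 0.1469 m

0.147 m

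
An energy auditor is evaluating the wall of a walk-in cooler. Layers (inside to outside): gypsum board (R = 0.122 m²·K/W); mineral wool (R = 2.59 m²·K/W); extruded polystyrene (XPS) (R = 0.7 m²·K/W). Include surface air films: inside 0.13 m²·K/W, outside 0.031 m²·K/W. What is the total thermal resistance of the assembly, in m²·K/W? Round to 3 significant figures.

3.57 m²·K/W

R_total = 0.13 + 0.122 + 2.59 + 0.7 + 0.031 = 3.573 m²·K/W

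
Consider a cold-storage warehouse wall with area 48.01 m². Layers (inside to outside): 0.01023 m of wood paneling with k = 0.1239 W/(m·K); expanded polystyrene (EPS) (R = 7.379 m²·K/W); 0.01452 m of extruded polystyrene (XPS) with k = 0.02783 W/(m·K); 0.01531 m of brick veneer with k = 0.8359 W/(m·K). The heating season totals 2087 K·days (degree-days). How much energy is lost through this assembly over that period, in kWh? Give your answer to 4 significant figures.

0.01023/0.1239 = 0.082567
0.01452/0.02783 = 0.52174
0.01531/0.8359 = 0.018316
R_total = 0.082567 + 7.379 + 0.52174 + 0.018316 = 8.0016 m²·K/W
E = A × HDD × 24 / R / 1000 = 48.01 × 2087 × 24 / 8.0016 / 1000 = 300.53 kWh

300.5 kWh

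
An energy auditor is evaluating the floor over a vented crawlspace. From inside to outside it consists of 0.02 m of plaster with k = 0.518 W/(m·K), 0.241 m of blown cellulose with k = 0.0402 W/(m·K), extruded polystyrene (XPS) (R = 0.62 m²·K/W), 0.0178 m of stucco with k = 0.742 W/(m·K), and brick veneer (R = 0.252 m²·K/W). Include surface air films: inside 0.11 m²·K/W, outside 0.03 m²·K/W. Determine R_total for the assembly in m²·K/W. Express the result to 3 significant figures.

0.02/0.518 = 0.03861
0.241/0.0402 = 5.995
0.0178/0.742 = 0.02399
R_total = 0.11 + 0.03861 + 5.995 + 0.62 + 0.02399 + 0.252 + 0.03 = 7.07 m²·K/W

7.07 m²·K/W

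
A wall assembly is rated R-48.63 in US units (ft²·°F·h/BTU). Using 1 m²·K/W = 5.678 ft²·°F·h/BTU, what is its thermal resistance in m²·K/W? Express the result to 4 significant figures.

R_SI = 48.63/5.678 = 8.5646

8.565 m²·K/W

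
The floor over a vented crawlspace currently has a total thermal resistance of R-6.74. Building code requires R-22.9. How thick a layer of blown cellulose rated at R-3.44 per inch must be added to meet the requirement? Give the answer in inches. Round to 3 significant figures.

4.70 in

ΔR = 22.9 − 6.74 = 16.16 ft²·°F·h/BTU
L = ΔR / (R/in) = 16.16/3.44 = 4.698 in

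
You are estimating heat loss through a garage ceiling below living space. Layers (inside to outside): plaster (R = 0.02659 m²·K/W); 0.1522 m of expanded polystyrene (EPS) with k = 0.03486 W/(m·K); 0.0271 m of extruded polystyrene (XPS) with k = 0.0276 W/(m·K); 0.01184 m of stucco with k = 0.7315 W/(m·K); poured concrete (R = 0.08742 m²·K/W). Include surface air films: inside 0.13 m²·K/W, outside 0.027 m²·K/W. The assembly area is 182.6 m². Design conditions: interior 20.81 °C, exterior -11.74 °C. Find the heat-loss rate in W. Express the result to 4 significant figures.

0.1522/0.03486 = 4.366
0.0271/0.0276 = 0.98188
0.01184/0.7315 = 0.016186
R_total = 0.13 + 0.02659 + 4.366 + 0.98188 + 0.016186 + 0.08742 + 0.027 = 5.6351 m²·K/W
Q = A·ΔT/R = 182.6 × (20.81 − (-11.74)) / 5.6351 = 1054.7 W

1055 W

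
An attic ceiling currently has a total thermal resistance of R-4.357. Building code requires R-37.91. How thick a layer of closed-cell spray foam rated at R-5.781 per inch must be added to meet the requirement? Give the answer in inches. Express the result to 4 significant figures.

5.804 in

ΔR = 37.91 − 4.357 = 33.553 ft²·°F·h/BTU
L = ΔR / (R/in) = 33.553/5.781 = 5.804 in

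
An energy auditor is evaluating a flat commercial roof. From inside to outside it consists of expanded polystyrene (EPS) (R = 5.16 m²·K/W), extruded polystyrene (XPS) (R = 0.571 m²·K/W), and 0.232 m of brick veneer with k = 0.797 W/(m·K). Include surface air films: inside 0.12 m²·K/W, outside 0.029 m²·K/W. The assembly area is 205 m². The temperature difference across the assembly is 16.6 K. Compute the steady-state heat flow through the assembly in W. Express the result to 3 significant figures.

0.232/0.797 = 0.2911
R_total = 0.12 + 5.16 + 0.571 + 0.2911 + 0.029 = 6.171 m²·K/W
Q = A·ΔT/R = 205 × 16.6 / 6.171 = 551.4 W

551 W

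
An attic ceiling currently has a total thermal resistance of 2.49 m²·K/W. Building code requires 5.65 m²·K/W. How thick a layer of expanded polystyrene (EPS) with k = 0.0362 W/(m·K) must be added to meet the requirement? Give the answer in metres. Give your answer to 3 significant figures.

ΔR = 5.65 − 2.49 = 3.16 m²·K/W
L = ΔR × k = 3.16 × 0.0362 = 0.1144 m

0.114 m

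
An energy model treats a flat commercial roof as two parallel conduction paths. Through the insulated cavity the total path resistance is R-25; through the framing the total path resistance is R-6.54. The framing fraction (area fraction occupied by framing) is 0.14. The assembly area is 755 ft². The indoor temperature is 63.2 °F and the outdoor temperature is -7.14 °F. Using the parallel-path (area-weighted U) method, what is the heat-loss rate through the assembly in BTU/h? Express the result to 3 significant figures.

2960 BTU/h

U_eff = 0.86/25 + 0.14/6.54 = 0.0344 + 0.02141 = 0.05581
R_eff = 1/U_eff = 17.92 ft²·°F·h/BTU
Q = 755 × (63.2 − (-7.14)) / 17.92 = 2964 BTU/h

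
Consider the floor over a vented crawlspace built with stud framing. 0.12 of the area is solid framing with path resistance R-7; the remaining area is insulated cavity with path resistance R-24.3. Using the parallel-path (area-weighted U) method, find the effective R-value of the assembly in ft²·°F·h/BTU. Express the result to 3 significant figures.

U_eff = 0.88/24.3 + 0.12/7 = 0.03621 + 0.01714 = 0.05336
R_eff = 1/U_eff = 18.74 ft²·°F·h/BTU

18.7 ft²·°F·h/BTU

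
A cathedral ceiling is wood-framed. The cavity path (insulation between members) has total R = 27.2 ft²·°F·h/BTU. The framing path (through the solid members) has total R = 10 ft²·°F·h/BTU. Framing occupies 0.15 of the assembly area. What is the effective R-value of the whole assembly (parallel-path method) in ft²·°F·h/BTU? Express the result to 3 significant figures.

U_eff = 0.85/27.2 + 0.15/10 = 0.03125 + 0.015 = 0.04625
R_eff = 1/U_eff = 21.62 ft²·°F·h/BTU

21.6 ft²·°F·h/BTU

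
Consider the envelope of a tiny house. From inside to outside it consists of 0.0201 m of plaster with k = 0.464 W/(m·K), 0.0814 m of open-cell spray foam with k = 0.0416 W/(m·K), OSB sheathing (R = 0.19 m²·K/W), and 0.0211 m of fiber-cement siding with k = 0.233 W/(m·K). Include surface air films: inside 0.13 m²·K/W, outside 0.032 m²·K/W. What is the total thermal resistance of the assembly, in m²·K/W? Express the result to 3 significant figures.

2.44 m²·K/W

0.0201/0.464 = 0.04332
0.0814/0.0416 = 1.957
0.0211/0.233 = 0.09056
R_total = 0.13 + 0.04332 + 1.957 + 0.19 + 0.09056 + 0.032 = 2.443 m²·K/W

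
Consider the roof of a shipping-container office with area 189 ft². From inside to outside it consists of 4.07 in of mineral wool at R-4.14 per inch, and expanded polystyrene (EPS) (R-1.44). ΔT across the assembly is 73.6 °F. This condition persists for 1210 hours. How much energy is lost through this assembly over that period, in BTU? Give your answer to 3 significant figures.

4.07 × 4.14 = 16.85
R_total = 16.85 + 1.44 = 18.29 ft²·°F·h/BTU
Q = 189 × 73.6 / 18.29 = 760.6 BTU/h
E = 760.6 × 1210 = 920300 BTU

920000 BTU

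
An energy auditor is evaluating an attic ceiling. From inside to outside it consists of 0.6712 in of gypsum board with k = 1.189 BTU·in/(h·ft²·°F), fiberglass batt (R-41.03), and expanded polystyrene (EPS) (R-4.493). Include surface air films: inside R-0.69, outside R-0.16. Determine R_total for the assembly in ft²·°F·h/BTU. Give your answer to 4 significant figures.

0.6712/1.189 = 0.56451
R_total = 0.69 + 0.56451 + 41.03 + 4.493 + 0.16 = 46.938 ft²·°F·h/BTU

46.94 ft²·°F·h/BTU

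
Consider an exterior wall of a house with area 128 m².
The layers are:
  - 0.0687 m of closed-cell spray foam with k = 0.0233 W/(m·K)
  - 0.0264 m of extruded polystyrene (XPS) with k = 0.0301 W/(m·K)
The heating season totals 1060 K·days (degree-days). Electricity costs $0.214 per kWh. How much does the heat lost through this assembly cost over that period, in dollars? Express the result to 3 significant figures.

0.0687/0.0233 = 2.948
0.0264/0.0301 = 0.8771
R_total = 2.948 + 0.8771 = 3.826 m²·K/W
E = A × HDD × 24 / R / 1000 = 128 × 1060 × 24 / 3.826 / 1000 = 851.2 kWh
Cost = 851.2 × 0.214 = $182.2

182 dollars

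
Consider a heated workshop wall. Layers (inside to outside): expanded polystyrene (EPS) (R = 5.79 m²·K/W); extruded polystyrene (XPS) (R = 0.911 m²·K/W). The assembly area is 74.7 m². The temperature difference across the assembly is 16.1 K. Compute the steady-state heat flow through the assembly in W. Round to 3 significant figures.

R_total = 5.79 + 0.911 = 6.701 m²·K/W
Q = A·ΔT/R = 74.7 × 16.1 / 6.701 = 179.5 W

179 W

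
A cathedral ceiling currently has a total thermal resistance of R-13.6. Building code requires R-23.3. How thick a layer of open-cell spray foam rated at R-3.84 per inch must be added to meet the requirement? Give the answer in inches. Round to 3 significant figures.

ΔR = 23.3 − 13.6 = 9.7 ft²·°F·h/BTU
L = ΔR / (R/in) = 9.7/3.84 = 2.526 in

2.53 in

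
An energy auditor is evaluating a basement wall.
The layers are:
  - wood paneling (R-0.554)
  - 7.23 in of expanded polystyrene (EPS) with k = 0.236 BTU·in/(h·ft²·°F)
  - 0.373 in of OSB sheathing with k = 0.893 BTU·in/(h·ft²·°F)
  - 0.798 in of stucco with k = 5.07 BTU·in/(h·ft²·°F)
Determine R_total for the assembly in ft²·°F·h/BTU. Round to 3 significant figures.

31.8 ft²·°F·h/BTU

7.23/0.236 = 30.64
0.373/0.893 = 0.4177
0.798/5.07 = 0.1574
R_total = 0.554 + 30.64 + 0.4177 + 0.1574 = 31.76 ft²·°F·h/BTU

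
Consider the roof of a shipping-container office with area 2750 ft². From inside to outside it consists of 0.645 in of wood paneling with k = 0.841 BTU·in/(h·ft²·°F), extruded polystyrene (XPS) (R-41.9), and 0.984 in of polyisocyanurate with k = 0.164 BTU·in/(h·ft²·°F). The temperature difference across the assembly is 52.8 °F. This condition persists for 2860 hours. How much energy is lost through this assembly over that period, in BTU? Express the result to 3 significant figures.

8530000 BTU

0.645/0.841 = 0.7669
0.984/0.164 = 6
R_total = 0.7669 + 41.9 + 6 = 48.67 ft²·°F·h/BTU
Q = 2750 × 52.8 / 48.67 = 2984 BTU/h
E = 2984 × 2860 = 8533000 BTU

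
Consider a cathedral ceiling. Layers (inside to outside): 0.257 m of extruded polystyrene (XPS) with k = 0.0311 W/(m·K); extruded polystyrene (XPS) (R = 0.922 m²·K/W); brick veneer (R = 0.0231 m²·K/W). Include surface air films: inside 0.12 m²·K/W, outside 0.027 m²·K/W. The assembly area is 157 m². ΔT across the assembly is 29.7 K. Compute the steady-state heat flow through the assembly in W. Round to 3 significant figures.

498 W

0.257/0.0311 = 8.264
R_total = 0.12 + 8.264 + 0.922 + 0.0231 + 0.027 = 9.356 m²·K/W
Q = A·ΔT/R = 157 × 29.7 / 9.356 = 498.4 W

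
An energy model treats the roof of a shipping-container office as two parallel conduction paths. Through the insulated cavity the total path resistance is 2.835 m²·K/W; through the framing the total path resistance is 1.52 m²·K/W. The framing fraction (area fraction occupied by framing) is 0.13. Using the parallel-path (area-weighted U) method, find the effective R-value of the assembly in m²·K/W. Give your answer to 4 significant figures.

2.548 m²·K/W

U_eff = 0.87/2.835 + 0.13/1.52 = 0.30688 + 0.085526 = 0.3924
R_eff = 1/U_eff = 2.5484 m²·K/W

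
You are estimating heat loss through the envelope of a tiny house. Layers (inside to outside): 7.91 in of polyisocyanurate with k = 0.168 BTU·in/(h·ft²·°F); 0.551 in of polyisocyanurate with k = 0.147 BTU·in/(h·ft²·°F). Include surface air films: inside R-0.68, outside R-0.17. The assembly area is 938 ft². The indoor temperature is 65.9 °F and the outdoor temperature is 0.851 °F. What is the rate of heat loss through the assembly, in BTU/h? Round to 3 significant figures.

1180 BTU/h

7.91/0.168 = 47.08
0.551/0.147 = 3.748
R_total = 0.68 + 47.08 + 3.748 + 0.17 = 51.68 ft²·°F·h/BTU
Q = A·ΔT/R = 938 × (65.9 − 0.851) / 51.68 = 1181 BTU/h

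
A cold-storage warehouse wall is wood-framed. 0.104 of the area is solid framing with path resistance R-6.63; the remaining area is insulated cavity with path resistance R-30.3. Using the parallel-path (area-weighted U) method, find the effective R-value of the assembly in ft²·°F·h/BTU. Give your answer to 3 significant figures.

22.1 ft²·°F·h/BTU

U_eff = 0.896/30.3 + 0.104/6.63 = 0.02957 + 0.01569 = 0.04526
R_eff = 1/U_eff = 22.1 ft²·°F·h/BTU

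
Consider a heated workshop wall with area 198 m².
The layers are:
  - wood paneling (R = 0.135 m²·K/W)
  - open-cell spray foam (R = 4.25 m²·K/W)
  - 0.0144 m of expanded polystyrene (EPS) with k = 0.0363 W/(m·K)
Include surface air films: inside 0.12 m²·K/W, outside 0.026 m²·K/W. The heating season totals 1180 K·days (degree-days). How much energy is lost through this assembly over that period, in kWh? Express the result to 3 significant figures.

0.0144/0.0363 = 0.3967
R_total = 0.12 + 0.135 + 4.25 + 0.3967 + 0.026 = 4.928 m²·K/W
E = A × HDD × 24 / R / 1000 = 198 × 1180 × 24 / 4.928 / 1000 = 1138 kWh

1140 kWh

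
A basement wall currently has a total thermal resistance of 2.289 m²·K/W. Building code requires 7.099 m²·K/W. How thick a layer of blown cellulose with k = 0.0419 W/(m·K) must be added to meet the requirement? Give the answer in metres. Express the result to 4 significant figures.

0.2015 m

ΔR = 7.099 − 2.289 = 4.81 m²·K/W
L = ΔR × k = 4.81 × 0.0419 = 0.20154 m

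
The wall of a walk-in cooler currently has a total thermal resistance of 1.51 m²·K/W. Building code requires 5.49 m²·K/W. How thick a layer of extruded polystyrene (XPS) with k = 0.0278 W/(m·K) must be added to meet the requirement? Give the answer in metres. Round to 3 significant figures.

0.111 m

ΔR = 5.49 − 1.51 = 3.98 m²·K/W
L = ΔR × k = 3.98 × 0.0278 = 0.1106 m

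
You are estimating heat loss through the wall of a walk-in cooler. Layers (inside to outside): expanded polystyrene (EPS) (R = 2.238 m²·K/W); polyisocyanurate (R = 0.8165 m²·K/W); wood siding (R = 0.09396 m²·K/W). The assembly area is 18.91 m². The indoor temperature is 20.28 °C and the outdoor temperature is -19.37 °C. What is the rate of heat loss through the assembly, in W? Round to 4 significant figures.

R_total = 2.238 + 0.8165 + 0.09396 = 3.1485 m²·K/W
Q = A·ΔT/R = 18.91 × (20.28 − (-19.37)) / 3.1485 = 238.14 W

238.1 W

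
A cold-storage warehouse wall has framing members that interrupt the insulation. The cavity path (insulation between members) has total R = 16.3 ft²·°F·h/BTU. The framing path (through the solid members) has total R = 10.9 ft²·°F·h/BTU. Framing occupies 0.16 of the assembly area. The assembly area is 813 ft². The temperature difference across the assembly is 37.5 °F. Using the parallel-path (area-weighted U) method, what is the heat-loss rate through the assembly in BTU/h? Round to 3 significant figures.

U_eff = 0.84/16.3 + 0.16/10.9 = 0.05153 + 0.01468 = 0.06621
R_eff = 1/U_eff = 15.1 ft²·°F·h/BTU
Q = 813 × 37.5 / 15.1 = 2019 BTU/h

2020 BTU/h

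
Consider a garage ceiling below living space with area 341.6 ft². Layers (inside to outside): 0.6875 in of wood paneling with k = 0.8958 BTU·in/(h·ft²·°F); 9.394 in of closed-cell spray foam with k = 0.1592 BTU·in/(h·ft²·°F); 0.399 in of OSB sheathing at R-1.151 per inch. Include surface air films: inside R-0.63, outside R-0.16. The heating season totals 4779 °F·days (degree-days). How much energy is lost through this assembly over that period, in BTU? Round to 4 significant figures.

642000 BTU

0.6875/0.8958 = 0.76747
9.394/0.1592 = 59.008
0.399 × 1.151 = 0.45925
R_total = 0.63 + 0.76747 + 59.008 + 0.45925 + 0.16 = 61.024 ft²·°F·h/BTU
E = A × HDD × 24 / R = 341.6 × 4779 × 24 / 61.024 = 642040 BTU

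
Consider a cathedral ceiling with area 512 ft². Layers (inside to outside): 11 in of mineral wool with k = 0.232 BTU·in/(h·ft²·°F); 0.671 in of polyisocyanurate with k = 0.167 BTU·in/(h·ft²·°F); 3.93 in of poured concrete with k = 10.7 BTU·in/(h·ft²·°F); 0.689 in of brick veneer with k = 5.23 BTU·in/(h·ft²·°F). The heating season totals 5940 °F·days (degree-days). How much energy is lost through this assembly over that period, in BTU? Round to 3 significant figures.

1410000 BTU

11/0.232 = 47.41
0.671/0.167 = 4.018
3.93/10.7 = 0.3673
0.689/5.23 = 0.1317
R_total = 47.41 + 4.018 + 0.3673 + 0.1317 = 51.93 ft²·°F·h/BTU
E = A × HDD × 24 / R = 512 × 5940 × 24 / 51.93 = 1406000 BTU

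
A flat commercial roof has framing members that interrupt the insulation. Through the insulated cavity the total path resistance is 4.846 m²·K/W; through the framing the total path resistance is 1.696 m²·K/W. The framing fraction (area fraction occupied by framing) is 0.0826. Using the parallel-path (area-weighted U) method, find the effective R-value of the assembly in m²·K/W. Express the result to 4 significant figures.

4.201 m²·K/W

U_eff = 0.9174/4.846 + 0.0826/1.696 = 0.18931 + 0.048703 = 0.23801
R_eff = 1/U_eff = 4.2014 m²·K/W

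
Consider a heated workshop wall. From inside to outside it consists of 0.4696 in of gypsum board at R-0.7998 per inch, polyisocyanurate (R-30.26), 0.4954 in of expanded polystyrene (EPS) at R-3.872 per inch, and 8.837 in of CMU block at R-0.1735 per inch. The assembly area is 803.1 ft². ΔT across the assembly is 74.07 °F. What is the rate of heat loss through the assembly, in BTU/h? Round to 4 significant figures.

0.4696 × 0.7998 = 0.37559
0.4954 × 3.872 = 1.9182
8.837 × 0.1735 = 1.5332
R_total = 0.37559 + 30.26 + 1.9182 + 1.5332 = 34.087 ft²·°F·h/BTU
Q = A·ΔT/R = 803.1 × 74.07 / 34.087 = 1745.1 BTU/h

1745 BTU/h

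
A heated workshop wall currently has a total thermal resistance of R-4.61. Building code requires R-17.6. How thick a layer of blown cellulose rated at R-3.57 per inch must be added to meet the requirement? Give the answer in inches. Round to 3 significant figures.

ΔR = 17.6 − 4.61 = 12.99 ft²·°F·h/BTU
L = ΔR / (R/in) = 12.99/3.57 = 3.639 in

3.64 in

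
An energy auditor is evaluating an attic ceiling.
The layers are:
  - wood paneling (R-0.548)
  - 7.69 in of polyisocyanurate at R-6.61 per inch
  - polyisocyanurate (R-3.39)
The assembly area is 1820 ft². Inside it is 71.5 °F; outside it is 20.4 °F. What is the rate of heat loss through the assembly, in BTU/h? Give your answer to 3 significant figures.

1700 BTU/h

7.69 × 6.61 = 50.83
R_total = 0.548 + 50.83 + 3.39 = 54.77 ft²·°F·h/BTU
Q = A·ΔT/R = 1820 × (71.5 − 20.4) / 54.77 = 1698 BTU/h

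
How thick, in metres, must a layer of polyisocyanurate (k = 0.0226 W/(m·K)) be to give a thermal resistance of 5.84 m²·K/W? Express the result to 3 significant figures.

0.132 m

L = R·k = 5.84 × 0.0226 = 0.132 m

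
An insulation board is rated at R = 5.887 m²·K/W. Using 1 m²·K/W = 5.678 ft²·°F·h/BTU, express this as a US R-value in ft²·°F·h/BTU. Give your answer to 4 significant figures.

R_US = 5.887 × 5.678 = 33.426

33.43 ft²·°F·h/BTU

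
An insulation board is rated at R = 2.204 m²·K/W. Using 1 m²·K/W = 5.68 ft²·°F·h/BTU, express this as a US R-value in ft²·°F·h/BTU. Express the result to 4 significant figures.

12.52 ft²·°F·h/BTU

R_US = 2.204 × 5.68 = 12.519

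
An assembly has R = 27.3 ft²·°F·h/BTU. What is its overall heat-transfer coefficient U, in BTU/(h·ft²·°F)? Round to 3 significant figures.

0.0366 BTU/(h·ft²·°F)

U = 1/R = 1/27.3 = 0.03663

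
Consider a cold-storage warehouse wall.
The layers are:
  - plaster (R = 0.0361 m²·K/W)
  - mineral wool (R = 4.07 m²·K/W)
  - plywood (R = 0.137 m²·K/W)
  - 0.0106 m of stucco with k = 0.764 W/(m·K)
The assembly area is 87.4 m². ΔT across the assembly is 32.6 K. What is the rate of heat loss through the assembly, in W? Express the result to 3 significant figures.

0.0106/0.764 = 0.01387
R_total = 0.0361 + 4.07 + 0.137 + 0.01387 = 4.257 m²·K/W
Q = A·ΔT/R = 87.4 × 32.6 / 4.257 = 669.3 W

669 W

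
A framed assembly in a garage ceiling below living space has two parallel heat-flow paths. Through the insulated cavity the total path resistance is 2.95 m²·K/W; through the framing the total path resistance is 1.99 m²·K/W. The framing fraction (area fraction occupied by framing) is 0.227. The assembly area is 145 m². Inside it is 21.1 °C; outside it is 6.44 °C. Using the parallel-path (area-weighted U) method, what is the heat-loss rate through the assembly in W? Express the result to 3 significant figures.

799 W

U_eff = 0.773/2.95 + 0.227/1.99 = 0.262 + 0.1141 = 0.3761
R_eff = 1/U_eff = 2.659 m²·K/W
Q = 145 × (21.1 − 6.44) / 2.659 = 799.5 W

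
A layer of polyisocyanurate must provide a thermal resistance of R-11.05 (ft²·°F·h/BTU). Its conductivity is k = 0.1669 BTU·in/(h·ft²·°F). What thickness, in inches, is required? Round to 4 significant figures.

L = R × k = 11.05 × 0.1669 = 1.8442 in

1.844 in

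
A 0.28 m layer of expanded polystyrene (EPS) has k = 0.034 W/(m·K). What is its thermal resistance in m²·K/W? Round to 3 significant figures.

R = L/k = 0.28/0.034 = 8.235 m²·K/W

8.24 m²·K/W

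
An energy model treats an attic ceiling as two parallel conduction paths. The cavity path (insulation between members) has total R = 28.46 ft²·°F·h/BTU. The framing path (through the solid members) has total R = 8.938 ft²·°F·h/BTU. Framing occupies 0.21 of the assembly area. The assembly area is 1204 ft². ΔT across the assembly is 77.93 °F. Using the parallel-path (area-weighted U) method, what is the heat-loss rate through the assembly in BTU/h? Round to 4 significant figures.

4809 BTU/h

U_eff = 0.79/28.46 + 0.21/8.938 = 0.027758 + 0.023495 = 0.051253
R_eff = 1/U_eff = 19.511 ft²·°F·h/BTU
Q = 1204 × 77.93 / 19.511 = 4809 BTU/h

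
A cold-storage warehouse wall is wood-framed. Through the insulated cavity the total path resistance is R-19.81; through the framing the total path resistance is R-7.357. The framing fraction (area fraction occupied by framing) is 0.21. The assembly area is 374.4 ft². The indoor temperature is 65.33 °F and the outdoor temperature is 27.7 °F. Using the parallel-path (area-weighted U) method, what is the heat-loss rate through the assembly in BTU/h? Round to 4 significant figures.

U_eff = 0.79/19.81 + 0.21/7.357 = 0.039879 + 0.028544 = 0.068423
R_eff = 1/U_eff = 14.615 ft²·°F·h/BTU
Q = 374.4 × (65.33 − 27.7) / 14.615 = 963.99 BTU/h

964.0 BTU/h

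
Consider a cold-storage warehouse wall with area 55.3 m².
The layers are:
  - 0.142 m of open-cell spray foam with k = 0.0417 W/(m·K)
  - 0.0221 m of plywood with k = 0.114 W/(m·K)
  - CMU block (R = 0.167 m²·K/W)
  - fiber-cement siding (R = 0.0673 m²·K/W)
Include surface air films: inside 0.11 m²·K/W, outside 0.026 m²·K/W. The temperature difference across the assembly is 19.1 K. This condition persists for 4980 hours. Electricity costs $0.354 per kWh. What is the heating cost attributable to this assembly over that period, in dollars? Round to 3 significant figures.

0.142/0.0417 = 3.405
0.0221/0.114 = 0.1939
R_total = 0.11 + 3.405 + 0.1939 + 0.167 + 0.0673 + 0.026 = 3.969 m²·K/W
Q = 55.3 × 19.1 / 3.969 = 266.1 W
E = 266.1 W × 4980 h / 1000 = 1325 kWh
Cost = 1325 × 0.354 = $469.1

469 dollars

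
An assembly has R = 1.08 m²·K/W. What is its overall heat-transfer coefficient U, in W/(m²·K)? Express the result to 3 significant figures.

U = 1/R = 1/1.08 = 0.9259

0.926 W/(m²·K)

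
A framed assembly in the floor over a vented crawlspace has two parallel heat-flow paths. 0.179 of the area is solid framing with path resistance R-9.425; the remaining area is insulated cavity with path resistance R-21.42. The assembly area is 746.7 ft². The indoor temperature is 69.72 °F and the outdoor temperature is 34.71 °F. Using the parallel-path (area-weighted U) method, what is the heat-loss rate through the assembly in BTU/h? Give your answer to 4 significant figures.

U_eff = 0.821/21.42 + 0.179/9.425 = 0.038329 + 0.018992 = 0.057321
R_eff = 1/U_eff = 17.446 ft²·°F·h/BTU
Q = 746.7 × (69.72 − 34.71) / 17.446 = 1498.5 BTU/h

1498 BTU/h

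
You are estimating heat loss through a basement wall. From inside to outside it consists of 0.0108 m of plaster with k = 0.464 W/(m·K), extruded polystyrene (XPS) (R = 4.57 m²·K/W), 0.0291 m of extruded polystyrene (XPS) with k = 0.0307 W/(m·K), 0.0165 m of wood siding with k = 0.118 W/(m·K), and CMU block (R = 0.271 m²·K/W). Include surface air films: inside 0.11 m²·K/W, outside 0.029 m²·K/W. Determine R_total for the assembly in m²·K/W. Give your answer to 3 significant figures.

6.09 m²·K/W

0.0108/0.464 = 0.02328
0.0291/0.0307 = 0.9479
0.0165/0.118 = 0.1398
R_total = 0.11 + 0.02328 + 4.57 + 0.9479 + 0.1398 + 0.271 + 0.029 = 6.091 m²·K/W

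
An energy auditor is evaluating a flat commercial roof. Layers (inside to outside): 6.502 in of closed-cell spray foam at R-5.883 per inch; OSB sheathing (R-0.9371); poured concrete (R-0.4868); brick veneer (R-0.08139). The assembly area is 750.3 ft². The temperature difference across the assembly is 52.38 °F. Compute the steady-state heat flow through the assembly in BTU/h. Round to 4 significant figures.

6.502 × 5.883 = 38.251
R_total = 38.251 + 0.9371 + 0.4868 + 0.08139 = 39.757 ft²·°F·h/BTU
Q = A·ΔT/R = 750.3 × 52.38 / 39.757 = 988.53 BTU/h

988.5 BTU/h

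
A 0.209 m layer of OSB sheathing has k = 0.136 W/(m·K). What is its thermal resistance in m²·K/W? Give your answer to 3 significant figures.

1.54 m²·K/W

R = L/k = 0.209/0.136 = 1.537 m²·K/W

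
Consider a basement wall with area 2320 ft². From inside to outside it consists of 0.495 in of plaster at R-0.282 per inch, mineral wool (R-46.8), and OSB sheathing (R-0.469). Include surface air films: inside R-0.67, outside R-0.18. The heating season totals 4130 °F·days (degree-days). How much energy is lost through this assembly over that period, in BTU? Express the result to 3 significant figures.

4770000 BTU

0.495 × 0.282 = 0.1396
R_total = 0.67 + 0.1396 + 46.8 + 0.469 + 0.18 = 48.26 ft²·°F·h/BTU
E = A × HDD × 24 / R = 2320 × 4130 × 24 / 48.26 = 4765000 BTU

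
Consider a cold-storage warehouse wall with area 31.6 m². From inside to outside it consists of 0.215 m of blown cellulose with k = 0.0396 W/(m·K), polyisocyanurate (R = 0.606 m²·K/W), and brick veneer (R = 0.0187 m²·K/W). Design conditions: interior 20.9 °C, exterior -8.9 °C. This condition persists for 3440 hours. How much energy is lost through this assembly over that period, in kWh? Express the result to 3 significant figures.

535 kWh

0.215/0.0396 = 5.429
R_total = 5.429 + 0.606 + 0.0187 = 6.054 m²·K/W
Q = 31.6 × (20.9 − (-8.9)) / 6.054 = 155.5 W
E = 155.5 W × 3440 h / 1000 = 535.1 kWh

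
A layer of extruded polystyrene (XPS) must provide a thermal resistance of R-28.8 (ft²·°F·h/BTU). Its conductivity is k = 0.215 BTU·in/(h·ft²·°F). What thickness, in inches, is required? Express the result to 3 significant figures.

6.19 in

L = R × k = 28.8 × 0.215 = 6.192 in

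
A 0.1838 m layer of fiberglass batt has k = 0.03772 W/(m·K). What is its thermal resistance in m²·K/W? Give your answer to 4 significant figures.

R = L/k = 0.1838/0.03772 = 4.8727 m²·K/W

4.873 m²·K/W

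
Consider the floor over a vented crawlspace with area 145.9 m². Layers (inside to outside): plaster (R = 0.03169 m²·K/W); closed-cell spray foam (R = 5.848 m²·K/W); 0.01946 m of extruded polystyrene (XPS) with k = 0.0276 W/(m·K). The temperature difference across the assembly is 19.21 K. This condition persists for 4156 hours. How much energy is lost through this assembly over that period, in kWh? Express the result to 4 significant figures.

1769 kWh

0.01946/0.0276 = 0.70507
R_total = 0.03169 + 5.848 + 0.70507 = 6.5848 m²·K/W
Q = 145.9 × 19.21 / 6.5848 = 425.64 W
E = 425.64 W × 4156 h / 1000 = 1769 kWh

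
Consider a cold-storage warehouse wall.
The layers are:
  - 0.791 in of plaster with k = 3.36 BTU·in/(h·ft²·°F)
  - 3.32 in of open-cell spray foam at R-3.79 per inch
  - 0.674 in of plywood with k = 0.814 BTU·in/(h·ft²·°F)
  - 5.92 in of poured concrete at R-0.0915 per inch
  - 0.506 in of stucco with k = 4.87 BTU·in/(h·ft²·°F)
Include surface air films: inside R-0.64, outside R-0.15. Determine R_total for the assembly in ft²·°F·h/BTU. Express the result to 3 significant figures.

0.791/3.36 = 0.2354
3.32 × 3.79 = 12.58
0.674/0.814 = 0.828
5.92 × 0.0915 = 0.5417
0.506/4.87 = 0.1039
R_total = 0.64 + 0.2354 + 12.58 + 0.828 + 0.5417 + 0.1039 + 0.15 = 15.08 ft²·°F·h/BTU

15.1 ft²·°F·h/BTU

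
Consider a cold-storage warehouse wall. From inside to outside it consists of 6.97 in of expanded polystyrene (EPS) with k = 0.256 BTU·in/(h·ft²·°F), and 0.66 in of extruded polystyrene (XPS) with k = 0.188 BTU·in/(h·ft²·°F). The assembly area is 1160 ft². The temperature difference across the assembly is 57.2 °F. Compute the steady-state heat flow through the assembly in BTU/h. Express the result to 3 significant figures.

6.97/0.256 = 27.23
0.66/0.188 = 3.511
R_total = 27.23 + 3.511 = 30.74 ft²·°F·h/BTU
Q = A·ΔT/R = 1160 × 57.2 / 30.74 = 2159 BTU/h

2160 BTU/h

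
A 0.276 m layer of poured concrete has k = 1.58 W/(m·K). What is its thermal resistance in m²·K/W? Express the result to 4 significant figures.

R = L/k = 0.276/1.58 = 0.17468 m²·K/W

0.1747 m²·K/W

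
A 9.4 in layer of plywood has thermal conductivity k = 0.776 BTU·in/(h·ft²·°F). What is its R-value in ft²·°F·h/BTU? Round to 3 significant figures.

12.1 ft²·°F·h/BTU

R = L/k = 9.4/0.776 = 12.11 ft²·°F·h/BTU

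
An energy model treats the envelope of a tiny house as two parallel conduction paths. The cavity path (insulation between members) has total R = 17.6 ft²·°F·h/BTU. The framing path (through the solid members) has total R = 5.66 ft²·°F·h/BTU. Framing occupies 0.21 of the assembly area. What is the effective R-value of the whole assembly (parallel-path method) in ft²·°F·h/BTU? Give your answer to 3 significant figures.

U_eff = 0.79/17.6 + 0.21/5.66 = 0.04489 + 0.0371 = 0.08199
R_eff = 1/U_eff = 12.2 ft²·°F·h/BTU

12.2 ft²·°F·h/BTU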